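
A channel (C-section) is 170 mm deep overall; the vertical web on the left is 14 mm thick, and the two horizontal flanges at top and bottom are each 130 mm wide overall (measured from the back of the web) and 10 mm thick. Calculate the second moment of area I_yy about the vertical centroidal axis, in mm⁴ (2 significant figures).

Treat the section as a set of non-overlapping primitives; coordinates are from the bounding-box lower-left.
Web: 14 × 170, A = 2 380 mm², x = 7 mm, Ī = 38 873 mm⁴.
Top flange (beyond web): 116 × 10, A = 1 160 mm², x = 72 mm, Ī = 1 300 747 mm⁴.
Bottom flange (beyond web): 116 × 10, A = 1 160 mm², x = 72 mm, Ī = 1 300 747 mm⁴.
Centroid: x̄ = ΣA·x / ΣA = 39.09 mm.
Transfer each piece to the vertical centroidal axis using Ī + A·d² with d = x − 39.09:
  web: d = -32.09 mm → contributes +2 488 974 mm⁴
  top flange (beyond web): d = 32.91 mm → contributes +2 557 479 mm⁴
  bottom flange (beyond web): d = 32.91 mm → contributes +2 557 479 mm⁴
Total I = 7 603 933 mm⁴.

I_yy ≈ 7.6 × 10⁶ mm⁴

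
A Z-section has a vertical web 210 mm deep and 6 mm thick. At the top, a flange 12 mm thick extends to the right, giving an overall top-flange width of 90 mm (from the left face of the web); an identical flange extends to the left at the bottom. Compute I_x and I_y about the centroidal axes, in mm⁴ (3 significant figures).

I_x ≈ 2.44 × 10⁷ mm⁴, I_y ≈ 5.27 × 10⁶ mm⁴

Treat the section as a set of non-overlapping primitives; coordinates are from the bounding-box lower-left.
Web: 6 × 210, A = 1 260 mm², y = 105 mm, Ī = 4 630 500 mm⁴.
Top flange (beyond web): 84 × 12, A = 1 008 mm², y = 204 mm, Ī = 12 096 mm⁴.
Bottom flange (beyond web): 84 × 12, A = 1 008 mm², y = 6 mm, Ī = 12 096 mm⁴.
Centroid: ȳ = ΣA·y / ΣA = 105 mm.
Transfer each piece to the centroidal x-axis using Ī + A·d² with d = y − 105:
  web: d = 0 mm → contributes +4 630 500 mm⁴
  top flange (beyond web): d = 99 mm → contributes +9 891 504 mm⁴
  bottom flange (beyond web): d = -99 mm → contributes +9 891 504 mm⁴
Total I = 24 413 508 mm⁴.
For the y-axis: x̄ = 87 mm.
Repeating about the centroidal y-axis gives I_y = 5 271 588 mm⁴.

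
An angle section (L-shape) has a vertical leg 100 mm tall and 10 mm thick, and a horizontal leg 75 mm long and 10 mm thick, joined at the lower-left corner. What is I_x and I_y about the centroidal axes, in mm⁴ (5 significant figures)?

I_x ≈ 1.6365 × 10⁶ mm⁴, I_y ≈ 7.9116 × 10⁵ mm⁴

Break the section into simple shapes (no overlaps), measuring from the bottom-left corner of the bounding box.
Vertical leg: 10 × 100, A = 1 000 mm², y = 50 mm, Ī = 833333.3 mm⁴.
Horizontal leg (remainder): 65 × 10, A = 650 mm², y = 5 mm, Ī = 5416.667 mm⁴.
Centroid: ȳ = ΣA·y / ΣA = 32.27273 mm.
Transfer each piece to the centroidal x-axis using Ī + A·d² with d = y − 32.27273:
  vertical leg: d = 17.72727 mm → contributes +1 147 590 mm⁴
  horizontal leg (remainder): d = -27.27273 mm → contributes +488887.7 mm⁴
Total I = 1 636 477 mm⁴.
For the y-axis: x̄ = 19.77273 mm.
Repeating about the centroidal y-axis gives I_y = 791164.8 mm⁴.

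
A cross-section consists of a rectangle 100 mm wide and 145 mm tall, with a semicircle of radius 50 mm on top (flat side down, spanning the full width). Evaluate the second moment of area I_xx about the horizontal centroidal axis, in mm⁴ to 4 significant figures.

I_xx ≈ 5.323 × 10⁷ mm⁴

Break the section into simple shapes (no overlaps), measuring from the bottom-left corner of the bounding box.
Rectangular body: 100 × 145, A = 14 500 mm², y = 72.5 mm, Ī = 25 405 208 mm⁴.
Semicircular cap: semicircle r = 50, A = 3926.99 mm², y = 166.221 mm, Ī = 685 981 mm⁴.
Centroid: ȳ = ΣA·y / ΣA = 92.4729 mm.
Transfer each piece to the horizontal centroidal axis using Ī + A·d² with d = y − 92.4729:
  rectangular body: d = -19.9729 mm → contributes +31 189 492 mm⁴
  semicircular cap: d = 73.7478 mm → contributes +22 043 840 mm⁴
Total I = 53 233 332 mm⁴.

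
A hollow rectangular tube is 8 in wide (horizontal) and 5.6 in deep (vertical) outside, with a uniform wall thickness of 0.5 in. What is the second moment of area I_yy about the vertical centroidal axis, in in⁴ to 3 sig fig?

I_yy ≈ 107 in⁴

Split into non-overlapping primitives; take the origin at the lower-left of the bounding box.
Outer rectangle: 8 × 5.6, A = 44.8 in², x = 4 in, Ī = 238.93 in⁴.
Inner void (subtracted): 7 × 4.6, A = 32.2 in², x = 4 in, Ī = 131.48 in⁴.
By symmetry the centroid is at mid-width, x̄ = 4 in.
All pieces are centred on the vertical centroidal axis, so I = ΣĪ (holes subtracted) = 107.45 in⁴.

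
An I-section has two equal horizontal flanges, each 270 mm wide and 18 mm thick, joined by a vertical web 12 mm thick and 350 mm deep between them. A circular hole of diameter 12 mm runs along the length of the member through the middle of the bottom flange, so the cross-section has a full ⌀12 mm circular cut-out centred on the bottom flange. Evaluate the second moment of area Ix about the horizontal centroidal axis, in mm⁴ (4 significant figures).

Split into non-overlapping primitives; take the origin at the lower-left of the bounding box.
Bottom flange: 270 × 18, A = 4 860 mm², y = 9 mm, Ī = 131 220 mm⁴.
Web: 12 × 350, A = 4 200 mm², y = 193 mm, Ī = 42 875 000 mm⁴.
Top flange: 270 × 18, A = 4 860 mm², y = 377 mm, Ī = 131 220 mm⁴.
Hole (subtracted): ⌀12, A = 113.097 mm², y = 9 mm, Ī = 1017.88 mm⁴.
Centroid: ȳ = ΣA·y / ΣA = 194.507 mm.
Transfer each piece to the horizontal centroidal axis using Ī + A·d² with d = y − 194.507:
  bottom flange: d = -185.507 mm → contributes +167 378 036 mm⁴
  web: d = -1.50721 mm → contributes +42 884 541 mm⁴
  top flange: d = 182.493 mm → contributes +161 986 804 mm⁴
  hole: d = -185.507 mm → contributes −3 893 028 mm⁴
Total I = 368 356 354 mm⁴.

Ix ≈ 3.684 × 10⁸ mm⁴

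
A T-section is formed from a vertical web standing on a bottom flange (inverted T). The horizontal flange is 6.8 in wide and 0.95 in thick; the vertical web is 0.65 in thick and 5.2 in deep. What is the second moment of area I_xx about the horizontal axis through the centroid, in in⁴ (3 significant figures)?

I_xx ≈ 29.1 in⁴

Break the section into simple shapes (no overlaps), measuring from the bottom-left corner of the bounding box.
Flange: 6.8 × 0.95, A = 6.46 in², y = 0.475 in, Ī = 0.48585 in⁴.
Web: 0.65 × 5.2, A = 3.38 in², y = 3.55 in, Ī = 7.6163 in⁴.
Centroid: ȳ = ΣA·y / ΣA = 1.5313 in.
Transfer each piece to the horizontal axis through the centroid using Ī + A·d² with d = y − 1.5313:
  flange: d = -1.0563 in → contributes +7.693 in⁴
  web: d = 2.0188 in → contributes +21.391 in⁴
Total I = 29.084 in⁴.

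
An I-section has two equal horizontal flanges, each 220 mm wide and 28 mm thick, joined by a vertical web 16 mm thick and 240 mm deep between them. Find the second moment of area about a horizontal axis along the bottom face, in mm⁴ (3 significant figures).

Break the section into simple shapes (no overlaps), measuring from the bottom-left corner of the bounding box.
Bottom flange: 220 × 28, A = 6 160 mm², y = 14 mm, Ī = 402 453 mm⁴.
Web: 16 × 240, A = 3 840 mm², y = 148 mm, Ī = 18 432 000 mm⁴.
Top flange: 220 × 28, A = 6 160 mm², y = 282 mm, Ī = 402 453 mm⁴.
Transfer each piece to the base of the section using Ī + A·d² with d = y − 0:
  bottom flange: d = 14 mm → contributes +1 609 813 mm⁴
  web: d = 148 mm → contributes +102 543 360 mm⁴
  top flange: d = 282 mm → contributes +490 270 293 mm⁴
Total I = 594 423 467 mm⁴.

I_base ≈ 5.94 × 10⁸ mm⁴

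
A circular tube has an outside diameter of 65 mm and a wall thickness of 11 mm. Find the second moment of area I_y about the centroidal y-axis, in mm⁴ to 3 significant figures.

Treat the section as a set of non-overlapping primitives; coordinates are from the bounding-box lower-left.
Outer circle: ⌀65, A = 3318.3 mm², x = 32.5 mm, Ī = 876 241 mm⁴.
Bore (subtracted): ⌀43, A = 1452.2 mm², x = 32.5 mm, Ī = 167 820 mm⁴.
By symmetry the centroid is at mid-width, x̄ = 32.5 mm.
All pieces are centred on the centroidal y-axis, so I = ΣĪ (holes subtracted) = 708 421 mm⁴.

I_y ≈ 7.08 × 10⁵ mm⁴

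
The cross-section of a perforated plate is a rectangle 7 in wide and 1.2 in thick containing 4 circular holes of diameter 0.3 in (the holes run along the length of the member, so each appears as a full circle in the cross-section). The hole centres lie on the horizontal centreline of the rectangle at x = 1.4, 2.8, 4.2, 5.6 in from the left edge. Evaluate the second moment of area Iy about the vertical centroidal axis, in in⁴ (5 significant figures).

Split into non-overlapping primitives; take the origin at the lower-left of the bounding box.
Plate: 7 × 1.2, A = 8.4 in², x = 3.5 in, Ī = 34.3 in⁴.
Hole 1 (subtracted): ⌀0.3, A = 0.07068583 in², x = 1.4 in, Ī = 0.0003976078 in⁴.
Hole 2 (subtracted): ⌀0.3, A = 0.07068583 in², x = 2.8 in, Ī = 0.0003976078 in⁴.
Hole 3 (subtracted): ⌀0.3, A = 0.07068583 in², x = 4.2 in, Ī = 0.0003976078 in⁴.
Hole 4 (subtracted): ⌀0.3, A = 0.07068583 in², x = 5.6 in, Ī = 0.0003976078 in⁴.
By symmetry the centroid is at mid-width, x̄ = 3.5 in.
Transfer each piece to the vertical centroidal axis using Ī + A·d² with d = x − 3.5:
  plate: d = 0 in → contributes +34.3 in⁴
  hole 1: d = -2.1 in → contributes −0.3121221 in⁴
  hole 2: d = -0.7 in → contributes −0.03503367 in⁴
  hole 3: d = 0.7 in → contributes −0.03503367 in⁴
  hole 4: d = 2.1 in → contributes −0.3121221 in⁴
Total I = 33.60569 in⁴.

Iy ≈ 33.606 in⁴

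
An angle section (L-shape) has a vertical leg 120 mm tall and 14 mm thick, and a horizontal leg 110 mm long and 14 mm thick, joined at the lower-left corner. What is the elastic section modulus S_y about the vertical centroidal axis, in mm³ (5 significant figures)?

S_y ≈ 4.2241 × 10⁴ mm³

Decompose the section into non-overlapping parts with the origin at the bottom-left of its bounding rectangle.
Vertical leg: 14 × 120, A = 1 680 mm², x = 7 mm, Ī = 27 440 mm⁴.
Horizontal leg (remainder): 96 × 14, A = 1 344 mm², x = 62 mm, Ī = 1 032 192 mm⁴.
Centroid: x̄ = ΣA·x / ΣA = 31.44444 mm.
Transfer each piece to the vertical centroidal axis using Ī + A·d² with d = x − 31.44444:
  vertical leg: d = -24.44444 mm → contributes +1 031 292 mm⁴
  horizontal leg (remainder): d = 30.55556 mm → contributes +2 287 007 mm⁴
Total I = 3 318 299 mm⁴.
Extreme fibre distance c = 78.55556 mm; S = I/c = 42241.43 mm³.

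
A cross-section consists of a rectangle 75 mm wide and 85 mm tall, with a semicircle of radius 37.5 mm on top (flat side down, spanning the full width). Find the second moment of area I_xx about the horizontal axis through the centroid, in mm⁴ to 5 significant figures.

Treat the section as a set of non-overlapping primitives; coordinates are from the bounding-box lower-left.
Rectangular body: 75 × 85, A = 6 375 mm², y = 42.5 mm, Ī = 3 838 281 mm⁴.
Semicircular cap: semicircle r = 37.5, A = 2208.932 mm², y = 100.9155 mm, Ī = 217048.7 mm⁴.
Centroid: ȳ = ΣA·y / ΣA = 57.53226 mm.
Transfer each piece to the horizontal axis through the centroid using Ī + A·d² with d = y − 57.53226:
  rectangular body: d = -15.03226 mm → contributes +5 278 832 mm⁴
  semicircular cap: d = 43.38324 mm → contributes +4 374 492 mm⁴
Total I = 9 653 324 mm⁴.

I_xx ≈ 9.6533 × 10⁶ mm⁴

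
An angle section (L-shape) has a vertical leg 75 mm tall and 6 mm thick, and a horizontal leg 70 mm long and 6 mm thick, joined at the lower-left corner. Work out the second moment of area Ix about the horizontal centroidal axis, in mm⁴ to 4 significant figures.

Ix ≈ 4.587 × 10⁵ mm⁴

Split into non-overlapping primitives; take the origin at the lower-left of the bounding box.
Vertical leg: 6 × 75, A = 450 mm², y = 37.5 mm, Ī = 210 938 mm⁴.
Horizontal leg (remainder): 64 × 6, A = 384 mm², y = 3 mm, Ī = 1 152 mm⁴.
Centroid: ȳ = ΣA·y / ΣA = 21.6151 mm.
Transfer each piece to the horizontal centroidal axis using Ī + A·d² with d = y − 21.6151:
  vertical leg: d = 15.8849 mm → contributes +324 486 mm⁴
  horizontal leg (remainder): d = -18.6151 mm → contributes +134 217 mm⁴
Total I = 458 702 mm⁴.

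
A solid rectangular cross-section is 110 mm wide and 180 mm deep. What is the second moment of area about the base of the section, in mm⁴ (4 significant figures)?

The section: 110 × 180, A = 19 800 mm², y = 90 mm, Ī = 53 460 000 mm⁴.
Transfer it to the base of the section using Ī + A·d² with d = y − 0:
  the section: d = 90 mm → contributes +213 840 000 mm⁴
Total I = 213 840 000 mm⁴.

I_base ≈ 2.138 × 10⁸ mm⁴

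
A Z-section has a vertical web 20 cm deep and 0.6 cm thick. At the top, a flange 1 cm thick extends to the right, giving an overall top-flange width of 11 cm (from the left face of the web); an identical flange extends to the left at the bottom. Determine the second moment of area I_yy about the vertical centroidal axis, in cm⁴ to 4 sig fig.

Treat the section as a set of non-overlapping primitives; coordinates are from the bounding-box lower-left.
Web: 0.6 × 20, A = 12 cm², x = 10.7 cm, Ī = 0.36 cm⁴.
Top flange (beyond web): 10.4 × 1, A = 10.4 cm², x = 16.2 cm, Ī = 93.7387 cm⁴.
Bottom flange (beyond web): 10.4 × 1, A = 10.4 cm², x = 5.2 cm, Ī = 93.7387 cm⁴.
Centroid: x̄ = ΣA·x / ΣA = 10.7 cm.
Transfer each piece to the vertical centroidal axis using Ī + A·d² with d = x − 10.7:
  web: d = 0 cm → contributes +0.36 cm⁴
  top flange (beyond web): d = 5.5 cm → contributes +408.339 cm⁴
  bottom flange (beyond web): d = -5.5 cm → contributes +408.339 cm⁴
Total I = 817.037 cm⁴.

I_yy ≈ 817.0 cm⁴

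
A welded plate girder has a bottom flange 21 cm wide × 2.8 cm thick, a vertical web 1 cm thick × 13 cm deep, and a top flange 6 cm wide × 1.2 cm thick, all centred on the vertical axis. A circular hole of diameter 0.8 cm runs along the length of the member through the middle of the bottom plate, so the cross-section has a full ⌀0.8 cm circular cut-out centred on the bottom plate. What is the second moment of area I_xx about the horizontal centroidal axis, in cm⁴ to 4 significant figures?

I_xx ≈ 2088 cm⁴

Treat the section as a set of non-overlapping primitives; coordinates are from the bounding-box lower-left.
Bottom plate: 21 × 2.8, A = 58.8 cm², y = 1.4 cm, Ī = 38.416 cm⁴.
Web plate: 1 × 13, A = 13 cm², y = 9.3 cm, Ī = 183.083 cm⁴.
Top plate: 6 × 1.2, A = 7.2 cm², y = 16.4 cm, Ī = 0.864 cm⁴.
Hole (subtracted): ⌀0.8, A = 0.502655 cm², y = 1.4 cm, Ī = 0.0201062 cm⁴.
Centroid: ȳ = ΣA·y / ΣA = 4.08417 cm.
Transfer each piece to the horizontal centroidal axis using Ī + A·d² with d = y − 4.08417:
  bottom plate: d = -2.68417 cm → contributes +462.056 cm⁴
  web plate: d = 5.21583 cm → contributes +536.747 cm⁴
  top plate: d = 12.3158 cm → contributes +1092.96 cm⁴
  hole: d = -2.68417 cm → contributes −3.64161 cm⁴
Total I = 2088.12 cm⁴.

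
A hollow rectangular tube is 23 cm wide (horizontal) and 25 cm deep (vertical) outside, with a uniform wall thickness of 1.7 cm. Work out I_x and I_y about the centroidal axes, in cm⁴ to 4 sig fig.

I_x ≈ 1.349 × 10⁴ cm⁴, I_y ≈ 1.179 × 10⁴ cm⁴

Break the section into simple shapes (no overlaps), measuring from the bottom-left corner of the bounding box.
Outer rectangle: 23 × 25, A = 575 cm², y = 12.5 cm, Ī = 29947.9 cm⁴.
Inner void (subtracted): 19.6 × 21.6, A = 423.36 cm², y = 12.5 cm, Ī = 16460.2 cm⁴.
By symmetry the centroid is at mid-height, ȳ = 12.5 cm.
All pieces are centred on the centroidal x-axis, so I = ΣĪ (holes subtracted) = 13487.7 cm⁴.
Repeating about the centroidal y-axis gives I_y = 11794.8 cm⁴.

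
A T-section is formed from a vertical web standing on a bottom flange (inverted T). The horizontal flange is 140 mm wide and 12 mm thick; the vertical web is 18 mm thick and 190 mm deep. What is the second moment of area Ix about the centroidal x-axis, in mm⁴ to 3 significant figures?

Split into non-overlapping primitives; take the origin at the lower-left of the bounding box.
Flange: 140 × 12, A = 1 680 mm², y = 6 mm, Ī = 20 160 mm⁴.
Web: 18 × 190, A = 3 420 mm², y = 107 mm, Ī = 10 288 500 mm⁴.
Centroid: ȳ = ΣA·y / ΣA = 73.729 mm.
Transfer each piece to the centroidal x-axis using Ī + A·d² with d = y − 73.729:
  flange: d = -67.729 mm → contributes +7 726 779 mm⁴
  web: d = 33.271 mm → contributes +14 074 208 mm⁴
Total I = 21 800 987 mm⁴.

Ix ≈ 2.18 × 10⁷ mm⁴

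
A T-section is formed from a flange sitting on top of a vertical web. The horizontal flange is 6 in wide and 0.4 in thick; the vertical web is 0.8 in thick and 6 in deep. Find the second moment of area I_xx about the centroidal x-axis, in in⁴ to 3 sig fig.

Decompose the section into non-overlapping parts with the origin at the bottom-left of its bounding rectangle.
Flange: 6 × 0.4, A = 2.4 in², y = 6.2 in, Ī = 0.032 in⁴.
Web: 0.8 × 6, A = 4.8 in², y = 3 in, Ī = 14.4 in⁴.
Centroid: ȳ = ΣA·y / ΣA = 4.0667 in.
Transfer each piece to the centroidal x-axis using Ī + A·d² with d = y − 4.0667:
  flange: d = 2.1333 in → contributes +10.955 in⁴
  web: d = -1.0667 in → contributes +19.861 in⁴
Total I = 30.816 in⁴.

I_xx ≈ 30.8 in⁴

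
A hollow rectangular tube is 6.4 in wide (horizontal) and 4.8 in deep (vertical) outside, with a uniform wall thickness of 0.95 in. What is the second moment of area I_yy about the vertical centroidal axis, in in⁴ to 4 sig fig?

Break the section into simple shapes (no overlaps), measuring from the bottom-left corner of the bounding box.
Outer rectangle: 6.4 × 4.8, A = 30.72 in², x = 3.2 in, Ī = 104.858 in⁴.
Inner void (subtracted): 4.5 × 2.9, A = 13.05 in², x = 3.2 in, Ī = 22.0219 in⁴.
By symmetry the centroid is at mid-width, x̄ = 3.2 in.
All pieces are centred on the vertical centroidal axis, so I = ΣĪ (holes subtracted) = 82.8357 in⁴.

I_yy ≈ 82.84 in⁴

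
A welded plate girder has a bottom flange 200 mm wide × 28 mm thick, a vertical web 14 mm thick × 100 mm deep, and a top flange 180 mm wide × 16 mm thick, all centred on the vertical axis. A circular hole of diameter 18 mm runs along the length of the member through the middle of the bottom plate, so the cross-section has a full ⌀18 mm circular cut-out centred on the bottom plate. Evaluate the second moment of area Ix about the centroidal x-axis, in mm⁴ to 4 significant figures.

Break the section into simple shapes (no overlaps), measuring from the bottom-left corner of the bounding box.
Bottom plate: 200 × 28, A = 5 600 mm², y = 14 mm, Ī = 365 867 mm⁴.
Web plate: 14 × 100, A = 1 400 mm², y = 78 mm, Ī = 1 166 667 mm⁴.
Top plate: 180 × 16, A = 2 880 mm², y = 136 mm, Ī = 61 440 mm⁴.
Hole (subtracted): ⌀18, A = 254.469 mm², y = 14 mm, Ī = 5 153 mm⁴.
Centroid: ȳ = ΣA·y / ΣA = 59.8115 mm.
Transfer each piece to the centroidal x-axis using Ī + A·d² with d = y − 59.8115:
  bottom plate: d = -45.8115 mm → contributes +12 118 550 mm⁴
  web plate: d = 18.1885 mm → contributes +1 629 817 mm⁴
  top plate: d = 76.1885 mm → contributes +16 778 941 mm⁴
  hole: d = -45.8115 mm → contributes −539 205 mm⁴
Total I = 29 988 102 mm⁴.

Ix ≈ 2.999 × 10⁷ mm⁴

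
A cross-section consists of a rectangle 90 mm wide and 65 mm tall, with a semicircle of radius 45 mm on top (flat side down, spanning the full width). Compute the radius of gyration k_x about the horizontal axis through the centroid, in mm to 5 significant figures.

k_x ≈ 29.755 mm

Decompose the section into non-overlapping parts with the origin at the bottom-left of its bounding rectangle.
Rectangular body: 90 × 65, A = 5 850 mm², y = 32.5 mm, Ī = 2 059 688 mm⁴.
Semicircular cap: semicircle r = 45, A = 3180.863 mm², y = 84.09859 mm, Ī = 450072.1 mm⁴.
Centroid: ȳ = ΣA·y / ΣA = 50.67413 mm.
Transfer each piece to the horizontal axis through the centroid using Ī + A·d² with d = y − 50.67413:
  rectangular body: d = -18.17413 mm → contributes +3 991 936 mm⁴
  semicircular cap: d = 33.42447 mm → contributes +4 003 716 mm⁴
Total I = 7 995 652 mm⁴.
Radius of gyration: k = √(I/A) = √(7 995 652 / 9030.863) = 29.75516 mm.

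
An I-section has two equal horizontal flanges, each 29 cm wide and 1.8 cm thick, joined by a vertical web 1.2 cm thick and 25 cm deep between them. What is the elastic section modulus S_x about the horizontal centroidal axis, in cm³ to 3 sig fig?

Decompose the section into non-overlapping parts with the origin at the bottom-left of its bounding rectangle.
Bottom flange: 29 × 1.8, A = 52.2 cm², y = 0.9 cm, Ī = 14.094 cm⁴.
Web: 1.2 × 25, A = 30 cm², y = 14.3 cm, Ī = 1562.5 cm⁴.
Top flange: 29 × 1.8, A = 52.2 cm², y = 27.7 cm, Ī = 14.094 cm⁴.
By symmetry the centroid is at mid-height, ȳ = 14.3 cm.
Transfer each piece to the horizontal centroidal axis using Ī + A·d² with d = y − 14.3:
  bottom flange: d = -13.4 cm → contributes +9387.1 cm⁴
  web: d = 0 cm → contributes +1562.5 cm⁴
  top flange: d = 13.4 cm → contributes +9387.1 cm⁴
Total I = 20 337 cm⁴.
Extreme fibre distance c = 14.3 cm; S = I/c = 1422.2 cm³.

S_x ≈ 1420 cm³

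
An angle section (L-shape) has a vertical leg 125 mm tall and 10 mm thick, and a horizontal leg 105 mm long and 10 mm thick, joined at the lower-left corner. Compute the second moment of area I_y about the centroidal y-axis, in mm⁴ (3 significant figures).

I_y ≈ 2.21 × 10⁶ mm⁴

Break the section into simple shapes (no overlaps), measuring from the bottom-left corner of the bounding box.
Vertical leg: 10 × 125, A = 1 250 mm², x = 5 mm, Ī = 10 417 mm⁴.
Horizontal leg (remainder): 95 × 10, A = 950 mm², x = 57.5 mm, Ī = 714 479 mm⁴.
Centroid: x̄ = ΣA·x / ΣA = 27.67 mm.
Transfer each piece to the centroidal y-axis using Ī + A·d² with d = x − 27.67:
  vertical leg: d = -22.67 mm → contributes +652 854 mm⁴
  horizontal leg (remainder): d = 29.83 mm → contributes +1 559 791 mm⁴
Total I = 2 212 644 mm⁴.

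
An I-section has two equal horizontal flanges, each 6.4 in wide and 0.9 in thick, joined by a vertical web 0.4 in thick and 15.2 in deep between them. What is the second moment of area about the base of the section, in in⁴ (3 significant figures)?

I_base ≈ 2140 in⁴

Decompose the section into non-overlapping parts with the origin at the bottom-left of its bounding rectangle.
Bottom flange: 6.4 × 0.9, A = 5.76 in², y = 0.45 in, Ī = 0.3888 in⁴.
Web: 0.4 × 15.2, A = 6.08 in², y = 8.5 in, Ī = 117.06 in⁴.
Top flange: 6.4 × 0.9, A = 5.76 in², y = 16.55 in, Ī = 0.3888 in⁴.
Transfer each piece to a horizontal axis along the bottom face using Ī + A·d² with d = y − 0:
  bottom flange: d = 0.45 in → contributes +1.5552 in⁴
  web: d = 8.5 in → contributes +556.34 in⁴
  top flange: d = 16.55 in → contributes +1578.1 in⁴
Total I = 2 136 in⁴.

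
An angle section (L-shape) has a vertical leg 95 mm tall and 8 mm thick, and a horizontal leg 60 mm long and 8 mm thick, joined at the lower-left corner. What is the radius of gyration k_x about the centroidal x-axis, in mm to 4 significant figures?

k_x ≈ 30.34 mm

Break the section into simple shapes (no overlaps), measuring from the bottom-left corner of the bounding box.
Vertical leg: 8 × 95, A = 760 mm², y = 47.5 mm, Ī = 571 583 mm⁴.
Horizontal leg (remainder): 52 × 8, A = 416 mm², y = 4 mm, Ī = 2218.67 mm⁴.
Centroid: ȳ = ΣA·y / ΣA = 32.1122 mm.
Transfer each piece to the centroidal x-axis using Ī + A·d² with d = y − 32.1122:
  vertical leg: d = 15.3878 mm → contributes +751 538 mm⁴
  horizontal leg (remainder): d = -28.1122 mm → contributes +330 983 mm⁴
Total I = 1 082 521 mm⁴.
Radius of gyration: k = √(I/A) = √(1 082 521 / 1 176) = 30.3399 mm.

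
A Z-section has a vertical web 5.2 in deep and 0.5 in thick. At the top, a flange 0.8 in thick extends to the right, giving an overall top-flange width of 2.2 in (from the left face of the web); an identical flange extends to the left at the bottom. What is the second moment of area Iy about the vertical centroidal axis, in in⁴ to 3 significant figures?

Iy ≈ 4.00 in⁴

Split into non-overlapping primitives; take the origin at the lower-left of the bounding box.
Web: 0.5 × 5.2, A = 2.6 in², x = 1.95 in, Ī = 0.054167 in⁴.
Top flange (beyond web): 1.7 × 0.8, A = 1.36 in², x = 3.05 in, Ī = 0.32753 in⁴.
Bottom flange (beyond web): 1.7 × 0.8, A = 1.36 in², x = 0.85 in, Ī = 0.32753 in⁴.
Centroid: x̄ = ΣA·x / ΣA = 1.95 in.
Transfer each piece to the vertical centroidal axis using Ī + A·d² with d = x − 1.95:
  web: d = 0 in → contributes +0.054167 in⁴
  top flange (beyond web): d = 1.1 in → contributes +1.9731 in⁴
  bottom flange (beyond web): d = -1.1 in → contributes +1.9731 in⁴
Total I = 4.0004 in⁴.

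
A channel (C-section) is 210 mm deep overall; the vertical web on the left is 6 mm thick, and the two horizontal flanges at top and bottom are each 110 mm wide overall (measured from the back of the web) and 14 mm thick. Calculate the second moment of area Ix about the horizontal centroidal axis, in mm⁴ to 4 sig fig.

Treat the section as a set of non-overlapping primitives; coordinates are from the bounding-box lower-left.
Web: 6 × 210, A = 1 260 mm², y = 105 mm, Ī = 4 630 500 mm⁴.
Top flange (beyond web): 104 × 14, A = 1 456 mm², y = 203 mm, Ī = 23781.3 mm⁴.
Bottom flange (beyond web): 104 × 14, A = 1 456 mm², y = 7 mm, Ī = 23781.3 mm⁴.
By symmetry the centroid is at mid-height, ȳ = 105 mm.
Transfer each piece to the horizontal centroidal axis using Ī + A·d² with d = y − 105:
  web: d = 0 mm → contributes +4 630 500 mm⁴
  top flange (beyond web): d = 98 mm → contributes +14 007 205 mm⁴
  bottom flange (beyond web): d = -98 mm → contributes +14 007 205 mm⁴
Total I = 32 644 911 mm⁴.

Ix ≈ 3.264 × 10⁷ mm⁴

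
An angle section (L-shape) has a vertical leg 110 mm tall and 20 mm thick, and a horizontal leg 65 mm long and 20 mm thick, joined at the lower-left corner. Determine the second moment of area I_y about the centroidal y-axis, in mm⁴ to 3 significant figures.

Split into non-overlapping primitives; take the origin at the lower-left of the bounding box.
Vertical leg: 20 × 110, A = 2 200 mm², x = 10 mm, Ī = 73 333 mm⁴.
Horizontal leg (remainder): 45 × 20, A = 900 mm², x = 42.5 mm, Ī = 151 875 mm⁴.
Centroid: x̄ = ΣA·x / ΣA = 19.435 mm.
Transfer each piece to the centroidal y-axis using Ī + A·d² with d = x − 19.435:
  vertical leg: d = -9.4355 mm → contributes +269 196 mm⁴
  horizontal leg (remainder): d = 23.065 mm → contributes +630 650 mm⁴
Total I = 899 845 mm⁴.

I_y ≈ 9.00 × 10⁵ mm⁴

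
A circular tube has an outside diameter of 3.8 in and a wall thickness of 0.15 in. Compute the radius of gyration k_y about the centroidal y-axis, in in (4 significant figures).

k_y ≈ 1.292 in

Split into non-overlapping primitives; take the origin at the lower-left of the bounding box.
Outer circle: ⌀3.8, A = 11.3411 in², x = 1.9 in, Ī = 10.2354 in⁴.
Bore (subtracted): ⌀3.5, A = 9.62113 in², x = 1.9 in, Ī = 7.36618 in⁴.
By symmetry the centroid is at mid-width, x̄ = 1.9 in.
All pieces are centred on the centroidal y-axis, so I = ΣĪ (holes subtracted) = 2.86921 in⁴.
Radius of gyration: k = √(I/A) = √(2.86921 / 1.72002) = 1.29156 in.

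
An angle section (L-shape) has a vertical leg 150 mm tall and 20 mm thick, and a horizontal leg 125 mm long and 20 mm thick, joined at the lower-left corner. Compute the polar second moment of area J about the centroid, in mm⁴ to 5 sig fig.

J ≈ 1.7769 × 10⁷ mm⁴

Decompose the section into non-overlapping parts with the origin at the bottom-left of its bounding rectangle.
Vertical leg: 20 × 150, A = 3 000 mm², y = 75 mm, Ī = 5 625 000 mm⁴.
Horizontal leg (remainder): 105 × 20, A = 2 100 mm², y = 10 mm, Ī = 70 000 mm⁴.
Centroid: ȳ = ΣA·y / ΣA = 48.23529 mm.
Transfer each piece to the centroidal x-axis using Ī + A·d² with d = y − 48.23529:
  vertical leg: d = 26.76471 mm → contributes +7 774 048 mm⁴
  horizontal leg (remainder): d = -38.23529 mm → contributes +3 140 069 mm⁴
Total I = 10 914 118 mm⁴.
For the y-axis: x̄ = 35.73529 mm.
Repeating about the centroidal y-axis gives I_y = 6 854 743 mm⁴.
Polar second moment: J = I_x + I_y = 17 768 860 mm⁴.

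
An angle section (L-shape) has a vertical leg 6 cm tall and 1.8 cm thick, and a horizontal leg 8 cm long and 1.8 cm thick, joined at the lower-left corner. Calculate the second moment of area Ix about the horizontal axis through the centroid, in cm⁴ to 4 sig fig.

Ix ≈ 59.62 cm⁴

Decompose the section into non-overlapping parts with the origin at the bottom-left of its bounding rectangle.
Vertical leg: 1.8 × 6, A = 10.8 cm², y = 3 cm, Ī = 32.4 cm⁴.
Horizontal leg (remainder): 6.2 × 1.8, A = 11.16 cm², y = 0.9 cm, Ī = 3.0132 cm⁴.
Centroid: ȳ = ΣA·y / ΣA = 1.93279 cm.
Transfer each piece to the horizontal axis through the centroid using Ī + A·d² with d = y − 1.93279:
  vertical leg: d = 1.06721 cm → contributes +44.7006 cm⁴
  horizontal leg (remainder): d = -1.03279 cm → contributes +14.917 cm⁴
Total I = 59.6176 cm⁴.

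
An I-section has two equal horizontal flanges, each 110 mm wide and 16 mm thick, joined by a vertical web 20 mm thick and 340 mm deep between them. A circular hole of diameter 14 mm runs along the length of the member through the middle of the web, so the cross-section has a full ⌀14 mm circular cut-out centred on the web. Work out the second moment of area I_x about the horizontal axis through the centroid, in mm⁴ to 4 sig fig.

Split into non-overlapping primitives; take the origin at the lower-left of the bounding box.
Bottom flange: 110 × 16, A = 1 760 mm², y = 8 mm, Ī = 37546.7 mm⁴.
Web: 20 × 340, A = 6 800 mm², y = 186 mm, Ī = 65 506 667 mm⁴.
Top flange: 110 × 16, A = 1 760 mm², y = 364 mm, Ī = 37546.7 mm⁴.
Hole (subtracted): ⌀14, A = 153.938 mm², y = 186 mm, Ī = 1885.74 mm⁴.
By symmetry the centroid is at mid-height, ȳ = 186 mm.
Transfer each piece to the horizontal axis through the centroid using Ī + A·d² with d = y − 186:
  bottom flange: d = -178 mm → contributes +55 801 387 mm⁴
  web: d = 0 mm → contributes +65 506 667 mm⁴
  top flange: d = 178 mm → contributes +55 801 387 mm⁴
  hole: d = 0 mm → contributes −1885.74 mm⁴
Total I = 177 107 554 mm⁴.

I_x ≈ 1.771 × 10⁸ mm⁴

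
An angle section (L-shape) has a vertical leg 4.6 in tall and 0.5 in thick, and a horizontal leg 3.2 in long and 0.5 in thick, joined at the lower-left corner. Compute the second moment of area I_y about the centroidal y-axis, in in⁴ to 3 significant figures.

Treat the section as a set of non-overlapping primitives; coordinates are from the bounding-box lower-left.
Vertical leg: 0.5 × 4.6, A = 2.3 in², x = 0.25 in, Ī = 0.047917 in⁴.
Horizontal leg (remainder): 2.7 × 0.5, A = 1.35 in², x = 1.85 in, Ī = 0.82013 in⁴.
Centroid: x̄ = ΣA·x / ΣA = 0.84178 in.
Transfer each piece to the centroidal y-axis using Ī + A·d² with d = x − 0.84178:
  vertical leg: d = -0.59178 in → contributes +0.85339 in⁴
  horizontal leg (remainder): d = 1.0082 in → contributes +2.1924 in⁴
Total I = 3.0458 in⁴.

I_y ≈ 3.05 in⁴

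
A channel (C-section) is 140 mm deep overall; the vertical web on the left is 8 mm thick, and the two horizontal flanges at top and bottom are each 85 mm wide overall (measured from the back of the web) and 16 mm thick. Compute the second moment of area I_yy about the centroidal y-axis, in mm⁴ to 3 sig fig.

Treat the section as a set of non-overlapping primitives; coordinates are from the bounding-box lower-left.
Web: 8 × 140, A = 1 120 mm², x = 4 mm, Ī = 5973.3 mm⁴.
Top flange (beyond web): 77 × 16, A = 1 232 mm², x = 46.5 mm, Ī = 608 711 mm⁴.
Bottom flange (beyond web): 77 × 16, A = 1 232 mm², x = 46.5 mm, Ī = 608 711 mm⁴.
Centroid: x̄ = ΣA·x / ΣA = 33.219 mm.
Transfer each piece to the centroidal y-axis using Ī + A·d² with d = x − 33.219:
  web: d = -29.219 mm → contributes +962 157 mm⁴
  top flange (beyond web): d = 13.281 mm → contributes +826 025 mm⁴
  bottom flange (beyond web): d = 13.281 mm → contributes +826 025 mm⁴
Total I = 2 614 207 mm⁴.

I_yy ≈ 2.61 × 10⁶ mm⁴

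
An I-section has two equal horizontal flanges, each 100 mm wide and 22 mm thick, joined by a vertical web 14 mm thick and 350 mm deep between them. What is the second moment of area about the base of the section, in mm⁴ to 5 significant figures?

I_base ≈ 5.6334 × 10⁸ mm⁴

Split into non-overlapping primitives; take the origin at the lower-left of the bounding box.
Bottom flange: 100 × 22, A = 2 200 mm², y = 11 mm, Ī = 88733.33 mm⁴.
Web: 14 × 350, A = 4 900 mm², y = 197 mm, Ī = 50 020 833 mm⁴.
Top flange: 100 × 22, A = 2 200 mm², y = 383 mm, Ī = 88733.33 mm⁴.
Transfer each piece to the bottom edge using Ī + A·d² with d = y − 0:
  bottom flange: d = 11 mm → contributes +354933.3 mm⁴
  web: d = 197 mm → contributes +240 184 933 mm⁴
  top flange: d = 383 mm → contributes +322 804 533 mm⁴
Total I = 563 344 400 mm⁴.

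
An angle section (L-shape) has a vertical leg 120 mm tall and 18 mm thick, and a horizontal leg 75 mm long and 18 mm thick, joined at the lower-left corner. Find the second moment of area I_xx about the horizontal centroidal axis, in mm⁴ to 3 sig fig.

Break the section into simple shapes (no overlaps), measuring from the bottom-left corner of the bounding box.
Vertical leg: 18 × 120, A = 2 160 mm², y = 60 mm, Ī = 2 592 000 mm⁴.
Horizontal leg (remainder): 57 × 18, A = 1 026 mm², y = 9 mm, Ī = 27 702 mm⁴.
Centroid: ȳ = ΣA·y / ΣA = 43.576 mm.
Transfer each piece to the horizontal centroidal axis using Ī + A·d² with d = y − 43.576:
  vertical leg: d = 16.424 mm → contributes +3 174 636 mm⁴
  horizontal leg (remainder): d = -34.576 mm → contributes +1 254 304 mm⁴
Total I = 4 428 940 mm⁴.

I_xx ≈ 4.43 × 10⁶ mm⁴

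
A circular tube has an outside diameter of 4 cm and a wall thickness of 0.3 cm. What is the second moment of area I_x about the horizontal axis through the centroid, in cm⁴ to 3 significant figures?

Split into non-overlapping primitives; take the origin at the lower-left of the bounding box.
Outer circle: ⌀4, A = 12.566 cm², y = 2 cm, Ī = 12.566 cm⁴.
Bore (subtracted): ⌀3.4, A = 9.0792 cm², y = 2 cm, Ī = 6.5597 cm⁴.
By symmetry the centroid is at mid-height, ȳ = 2 cm.
All pieces are centred on the horizontal axis through the centroid, so I = ΣĪ (holes subtracted) = 6.0066 cm⁴.

I_x ≈ 6.01 cm⁴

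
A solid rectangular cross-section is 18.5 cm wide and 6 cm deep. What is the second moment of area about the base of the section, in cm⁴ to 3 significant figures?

The section: 18.5 × 6, A = 111 cm², y = 3 cm, Ī = 333 cm⁴.
Transfer it to a horizontal axis along the bottom face using Ī + A·d² with d = y − 0:
  the section: d = 3 cm → contributes +1 332 cm⁴
Total I = 1 332 cm⁴.

I_base ≈ 1330 cm⁴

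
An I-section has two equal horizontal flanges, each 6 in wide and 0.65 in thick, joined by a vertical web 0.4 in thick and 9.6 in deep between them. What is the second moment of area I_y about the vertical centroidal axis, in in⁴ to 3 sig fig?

Break the section into simple shapes (no overlaps), measuring from the bottom-left corner of the bounding box.
Bottom flange: 6 × 0.65, A = 3.9 in², x = 3 in, Ī = 11.7 in⁴.
Web: 0.4 × 9.6, A = 3.84 in², x = 3 in, Ī = 0.0512 in⁴.
Top flange: 6 × 0.65, A = 3.9 in², x = 3 in, Ī = 11.7 in⁴.
By symmetry the centroid is at mid-width, x̄ = 3 in.
All pieces are centred on the vertical centroidal axis, so I = ΣĪ = 23.451 in⁴.

I_y ≈ 23.5 in⁴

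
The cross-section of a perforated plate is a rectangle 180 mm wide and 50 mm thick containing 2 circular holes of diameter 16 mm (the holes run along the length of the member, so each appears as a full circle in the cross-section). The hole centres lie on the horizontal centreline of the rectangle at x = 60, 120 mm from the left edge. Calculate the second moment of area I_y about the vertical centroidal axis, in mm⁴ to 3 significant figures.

I_y ≈ 2.39 × 10⁷ mm⁴

Treat the section as a set of non-overlapping primitives; coordinates are from the bounding-box lower-left.
Plate: 180 × 50, A = 9 000 mm², x = 90 mm, Ī = 24 300 000 mm⁴.
Hole 1 (subtracted): ⌀16, A = 201.06 mm², x = 60 mm, Ī = 3 217 mm⁴.
Hole 2 (subtracted): ⌀16, A = 201.06 mm², x = 120 mm, Ī = 3 217 mm⁴.
By symmetry the centroid is at mid-width, x̄ = 90 mm.
Transfer each piece to the vertical centroidal axis using Ī + A·d² with d = x − 90:
  plate: d = 0 mm → contributes +24 300 000 mm⁴
  hole 1: d = -30 mm → contributes −184 173 mm⁴
  hole 2: d = 30 mm → contributes −184 173 mm⁴
Total I = 23 931 655 mm⁴.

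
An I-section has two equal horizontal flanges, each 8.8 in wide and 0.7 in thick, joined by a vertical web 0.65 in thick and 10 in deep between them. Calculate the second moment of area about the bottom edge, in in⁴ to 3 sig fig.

Decompose the section into non-overlapping parts with the origin at the bottom-left of its bounding rectangle.
Bottom flange: 8.8 × 0.7, A = 6.16 in², y = 0.35 in, Ī = 0.25153 in⁴.
Web: 0.65 × 10, A = 6.5 in², y = 5.7 in, Ī = 54.167 in⁴.
Top flange: 8.8 × 0.7, A = 6.16 in², y = 11.05 in, Ī = 0.25153 in⁴.
Transfer each piece to the base of the section using Ī + A·d² with d = y − 0:
  bottom flange: d = 0.35 in → contributes +1.0061 in⁴
  web: d = 5.7 in → contributes +265.35 in⁴
  top flange: d = 11.05 in → contributes +752.4 in⁴
Total I = 1018.8 in⁴.

I_base ≈ 1020 in⁴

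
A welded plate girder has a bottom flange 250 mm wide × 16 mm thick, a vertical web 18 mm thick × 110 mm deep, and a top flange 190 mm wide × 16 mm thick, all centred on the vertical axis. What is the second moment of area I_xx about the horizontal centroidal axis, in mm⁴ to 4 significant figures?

I_xx ≈ 2.968 × 10⁷ mm⁴

Decompose the section into non-overlapping parts with the origin at the bottom-left of its bounding rectangle.
Bottom plate: 250 × 16, A = 4 000 mm², y = 8 mm, Ī = 85333.3 mm⁴.
Web plate: 18 × 110, A = 1 980 mm², y = 71 mm, Ī = 1 996 500 mm⁴.
Top plate: 190 × 16, A = 3 040 mm², y = 134 mm, Ī = 64853.3 mm⁴.
Centroid: ȳ = ΣA·y / ΣA = 64.2949 mm.
Transfer each piece to the horizontal centroidal axis using Ī + A·d² with d = y − 64.2949:
  bottom plate: d = -56.2949 mm → contributes +12 761 796 mm⁴
  web plate: d = 6.7051 mm → contributes +2 085 518 mm⁴
  top plate: d = 69.7051 mm → contributes +14 835 608 mm⁴
Total I = 29 682 922 mm⁴.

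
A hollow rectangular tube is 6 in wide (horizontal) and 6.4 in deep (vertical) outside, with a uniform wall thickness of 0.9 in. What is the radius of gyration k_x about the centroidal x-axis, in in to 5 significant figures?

Break the section into simple shapes (no overlaps), measuring from the bottom-left corner of the bounding box.
Outer rectangle: 6 × 6.4, A = 38.4 in², y = 3.2 in, Ī = 131.072 in⁴.
Inner void (subtracted): 4.2 × 4.6, A = 19.32 in², y = 3.2 in, Ī = 34.0676 in⁴.
By symmetry the centroid is at mid-height, ȳ = 3.2 in.
All pieces are centred on the centroidal x-axis, so I = ΣĪ (holes subtracted) = 97.0044 in⁴.
Radius of gyration: k = √(I/A) = √(97.0044 / 19.08) = 2.254792 in.

k_x ≈ 2.2548 in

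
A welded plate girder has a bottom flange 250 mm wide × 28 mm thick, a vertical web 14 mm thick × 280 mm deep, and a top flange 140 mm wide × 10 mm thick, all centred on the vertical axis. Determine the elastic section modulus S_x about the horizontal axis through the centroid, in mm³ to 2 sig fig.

S_x ≈ 7.2 × 10⁵ mm³

Decompose the section into non-overlapping parts with the origin at the bottom-left of its bounding rectangle.
Bottom plate: 250 × 28, A = 7 000 mm², y = 14 mm, Ī = 457 333 mm⁴.
Web plate: 14 × 280, A = 3 920 mm², y = 168 mm, Ī = 25 610 667 mm⁴.
Top plate: 140 × 10, A = 1 400 mm², y = 313 mm, Ī = 11 667 mm⁴.
Centroid: ȳ = ΣA·y / ΣA = 96.98 mm.
Transfer each piece to the horizontal axis through the centroid using Ī + A·d² with d = y − 96.98:
  bottom plate: d = -82.98 mm → contributes +48 653 928 mm⁴
  web plate: d = 71.02 mm → contributes +45 384 040 mm⁴
  top plate: d = 216 mm → contributes +65 343 813 mm⁴
Total I = 159 381 780 mm⁴.
Extreme fibre distance c = 221 mm; S = I/c = 721 110 mm³.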